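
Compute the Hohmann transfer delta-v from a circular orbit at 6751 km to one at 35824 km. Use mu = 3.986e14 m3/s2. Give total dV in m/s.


V1 = sqrt(mu/r1) = 7683.95 m/s
dV1 = V1*(sqrt(2*r2/(r1+r2)) - 1) = 2284.08 m/s
V2 = sqrt(mu/r2) = 3335.66 m/s
dV2 = V2*(1 - sqrt(2*r1/(r1+r2))) = 1457.19 m/s
Total dV = 3741 m/s

3741 m/s


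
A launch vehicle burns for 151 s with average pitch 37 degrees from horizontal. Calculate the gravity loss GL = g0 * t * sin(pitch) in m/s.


GL = 9.81 * 151 * sin(37 deg) = 891 m/s

891 m/s


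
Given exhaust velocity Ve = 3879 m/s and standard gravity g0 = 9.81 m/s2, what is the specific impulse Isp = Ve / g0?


Isp = Ve / g0 = 3879 / 9.81 = 395.4 s

395.4 s


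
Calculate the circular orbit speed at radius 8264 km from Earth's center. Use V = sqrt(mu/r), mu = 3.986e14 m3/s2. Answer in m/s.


V = sqrt(3.986e14 / 8264000) = 6945 m/s

6945 m/s


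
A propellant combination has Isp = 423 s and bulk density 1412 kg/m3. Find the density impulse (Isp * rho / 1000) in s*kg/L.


rho*Isp = 423 * 1412 / 1000 = 597 s*kg/L

597 s*kg/L


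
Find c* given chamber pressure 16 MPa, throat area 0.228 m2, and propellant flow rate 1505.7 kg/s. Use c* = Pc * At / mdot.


c* = 16e6 * 0.228 / 1505.7 = 2423 m/s

2423 m/s


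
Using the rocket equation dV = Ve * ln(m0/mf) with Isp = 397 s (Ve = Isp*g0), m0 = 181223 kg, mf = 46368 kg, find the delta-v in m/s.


Ve = 397 * 9.81 = 3894.57 m/s
dV = 3894.57 * ln(181223/46368) = 5309 m/s

5309 m/s


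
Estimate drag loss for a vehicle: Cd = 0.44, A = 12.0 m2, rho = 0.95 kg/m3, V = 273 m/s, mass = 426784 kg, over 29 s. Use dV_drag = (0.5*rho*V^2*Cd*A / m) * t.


D = 0.5 * 0.95 * 273^2 * 0.44 * 12.0 = 186918.73 N
a = 186918.73 / 426784 = 0.438 m/s2
dV = 0.438 * 29 = 12.7 m/s

12.7 m/s


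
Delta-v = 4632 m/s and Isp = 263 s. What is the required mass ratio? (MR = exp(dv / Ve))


Ve = 263 * 9.81 = 2580.03 m/s
MR = exp(4632 / 2580.03) = 6.021

6.021


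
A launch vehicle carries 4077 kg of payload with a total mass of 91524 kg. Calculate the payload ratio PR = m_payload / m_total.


PR = 4077 / 91524 = 0.0445

0.0445


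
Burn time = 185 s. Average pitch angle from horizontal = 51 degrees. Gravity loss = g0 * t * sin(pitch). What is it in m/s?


GL = 9.81 * 185 * sin(51 deg) = 1410 m/s

1410 m/s


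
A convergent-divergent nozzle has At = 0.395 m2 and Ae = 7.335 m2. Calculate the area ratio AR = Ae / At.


AR = 7.335 / 0.395 = 18.6

18.6


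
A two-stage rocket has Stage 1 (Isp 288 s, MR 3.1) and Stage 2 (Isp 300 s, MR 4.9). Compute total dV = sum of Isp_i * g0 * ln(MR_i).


dV1 = 288 * 9.81 * ln(3.1) = 3196.5 m/s
dV2 = 300 * 9.81 * ln(4.9) = 4677.1 m/s
Total dV = 3196.5 + 4677.1 = 7873.6 m/s ~ 7874 m/s

7874 m/s


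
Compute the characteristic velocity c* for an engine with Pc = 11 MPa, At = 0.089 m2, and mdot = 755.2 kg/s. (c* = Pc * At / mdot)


c* = 11e6 * 0.089 / 755.2 = 1296 m/s

1296 m/s


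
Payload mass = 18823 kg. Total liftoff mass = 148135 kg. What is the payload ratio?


PR = 18823 / 148135 = 0.1271

0.1271


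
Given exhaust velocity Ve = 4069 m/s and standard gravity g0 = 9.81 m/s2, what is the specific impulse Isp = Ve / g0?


Isp = Ve / g0 = 4069 / 9.81 = 414.8 s

414.8 s


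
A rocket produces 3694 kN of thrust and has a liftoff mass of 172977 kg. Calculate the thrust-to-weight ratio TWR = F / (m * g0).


TWR = 3694000 / (172977 * 9.81) = 2.18

2.18


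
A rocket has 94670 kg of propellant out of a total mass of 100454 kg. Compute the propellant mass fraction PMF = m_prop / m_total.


PMF = 94670 / 100454 = 0.942

0.942


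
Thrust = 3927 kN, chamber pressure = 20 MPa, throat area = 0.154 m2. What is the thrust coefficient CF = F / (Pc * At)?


CF = 3927000 / (20e6 * 0.154) = 1.27

1.27


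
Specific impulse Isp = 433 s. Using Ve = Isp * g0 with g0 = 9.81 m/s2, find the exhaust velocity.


Ve = Isp * g0 = 433 * 9.81 = 4247.7 m/s

4247.7 m/s


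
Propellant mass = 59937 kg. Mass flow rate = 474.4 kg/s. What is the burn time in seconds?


tb = 59937 / 474.4 = 126.3 s

126.3 s


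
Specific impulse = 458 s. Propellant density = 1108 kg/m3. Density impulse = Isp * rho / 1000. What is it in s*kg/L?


rho*Isp = 458 * 1108 / 1000 = 507 s*kg/L

507 s*kg/L


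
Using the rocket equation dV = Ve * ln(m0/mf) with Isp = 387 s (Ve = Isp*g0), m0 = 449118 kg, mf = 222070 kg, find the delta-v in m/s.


Ve = 387 * 9.81 = 3796.47 m/s
dV = 3796.47 * ln(449118/222070) = 2674 m/s

2674 m/s


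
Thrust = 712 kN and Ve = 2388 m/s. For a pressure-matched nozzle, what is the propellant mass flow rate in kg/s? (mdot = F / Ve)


mdot = F / Ve = 712000 / 2388 = 298.2 kg/s

298.2 kg/s


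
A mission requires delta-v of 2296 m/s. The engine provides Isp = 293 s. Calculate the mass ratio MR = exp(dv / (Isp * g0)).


Ve = 293 * 9.81 = 2874.33 m/s
MR = exp(2296 / 2874.33) = 2.223

2.223


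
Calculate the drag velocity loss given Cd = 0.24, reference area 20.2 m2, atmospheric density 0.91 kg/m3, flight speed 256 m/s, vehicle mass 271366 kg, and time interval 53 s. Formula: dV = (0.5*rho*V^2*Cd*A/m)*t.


D = 0.5 * 0.91 * 256^2 * 0.24 * 20.2 = 144561.93 N
a = 144561.93 / 271366 = 0.5327 m/s2
dV = 0.5327 * 53 = 28.2 m/s

28.2 m/s


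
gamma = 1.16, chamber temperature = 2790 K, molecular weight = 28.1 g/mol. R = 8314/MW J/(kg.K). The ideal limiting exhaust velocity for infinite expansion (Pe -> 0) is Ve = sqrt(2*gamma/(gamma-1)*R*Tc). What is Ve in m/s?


R = 8314 / 28.1 = 295.87 J/(kg.K)
Ve = sqrt(2 * 1.16 / (1.16 - 1) * 295.87 * 2790) = 3460 m/s

3460 m/s


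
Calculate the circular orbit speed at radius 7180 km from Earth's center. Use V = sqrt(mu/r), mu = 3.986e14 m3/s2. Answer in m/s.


V = sqrt(3.986e14 / 7180000) = 7451 m/s

7451 m/s


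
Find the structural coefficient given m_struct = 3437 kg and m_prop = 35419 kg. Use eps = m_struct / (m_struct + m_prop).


eps = 3437 / (3437 + 35419) = 0.0885

0.0885


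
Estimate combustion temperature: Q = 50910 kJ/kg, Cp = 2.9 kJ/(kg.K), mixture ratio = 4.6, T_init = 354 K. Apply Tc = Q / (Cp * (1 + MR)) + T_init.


Tc = 50910 / (2.9 * (1 + 4.6)) + 354 = 3489 K

3489 K


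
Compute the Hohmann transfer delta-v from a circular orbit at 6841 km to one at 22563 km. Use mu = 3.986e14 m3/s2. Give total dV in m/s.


V1 = sqrt(mu/r1) = 7633.24 m/s
dV1 = V1*(sqrt(2*r2/(r1+r2)) - 1) = 1823.01 m/s
V2 = sqrt(mu/r2) = 4203.1 m/s
dV2 = V2*(1 - sqrt(2*r1/(r1+r2))) = 1336.01 m/s
Total dV = 3159 m/s

3159 m/s


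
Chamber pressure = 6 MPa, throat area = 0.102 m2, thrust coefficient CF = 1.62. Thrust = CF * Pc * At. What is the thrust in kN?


F = 1.62 * 6e6 * 0.102 = 991440.0 N = 991.4 kN

991.4 kN


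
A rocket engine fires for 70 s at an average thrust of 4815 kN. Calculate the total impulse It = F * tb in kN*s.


It = 4815 * 70 = 337050 kN*s

337050 kN*s


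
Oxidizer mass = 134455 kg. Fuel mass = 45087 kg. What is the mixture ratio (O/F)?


MR = 134455 / 45087 = 2.98

2.98


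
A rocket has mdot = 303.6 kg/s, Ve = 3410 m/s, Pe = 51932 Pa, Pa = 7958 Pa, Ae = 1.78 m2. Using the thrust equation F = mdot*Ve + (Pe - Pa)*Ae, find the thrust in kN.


F = 303.6 * 3410 + (51932 - 7958) * 1.78 = 1.1136e+06 N = 1113.5 kN

1113.5 kN


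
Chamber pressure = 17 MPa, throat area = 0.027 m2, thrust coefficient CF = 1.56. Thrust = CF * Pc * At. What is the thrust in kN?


F = 1.56 * 17e6 * 0.027 = 716040.0 N = 716.0 kN

716.0 kN


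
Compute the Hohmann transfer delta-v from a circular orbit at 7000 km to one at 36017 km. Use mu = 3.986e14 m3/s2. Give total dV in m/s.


V1 = sqrt(mu/r1) = 7546.05 m/s
dV1 = V1*(sqrt(2*r2/(r1+r2)) - 1) = 2218.86 m/s
V2 = sqrt(mu/r2) = 3326.71 m/s
dV2 = V2*(1 - sqrt(2*r1/(r1+r2))) = 1428.87 m/s
Total dV = 3648 m/s

3648 m/s


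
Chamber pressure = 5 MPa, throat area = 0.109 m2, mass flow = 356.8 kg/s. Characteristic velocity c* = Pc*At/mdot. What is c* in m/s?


c* = 5e6 * 0.109 / 356.8 = 1527 m/s

1527 m/s


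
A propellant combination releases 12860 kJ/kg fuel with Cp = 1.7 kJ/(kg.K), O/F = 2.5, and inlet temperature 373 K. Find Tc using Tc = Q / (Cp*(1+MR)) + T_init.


Tc = 12860 / (1.7 * (1 + 2.5)) + 373 = 2534 K

2534 K


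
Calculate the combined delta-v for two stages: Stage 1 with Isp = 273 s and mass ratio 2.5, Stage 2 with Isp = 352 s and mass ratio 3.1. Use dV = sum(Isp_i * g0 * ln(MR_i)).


dV1 = 273 * 9.81 * ln(2.5) = 2453.9 m/s
dV2 = 352 * 9.81 * ln(3.1) = 3906.9 m/s
Total dV = 2453.9 + 3906.9 = 6360.8 m/s ~ 6361 m/s

6361 m/s


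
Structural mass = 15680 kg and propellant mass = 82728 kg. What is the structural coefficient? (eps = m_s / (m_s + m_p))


eps = 15680 / (15680 + 82728) = 0.1593

0.1593


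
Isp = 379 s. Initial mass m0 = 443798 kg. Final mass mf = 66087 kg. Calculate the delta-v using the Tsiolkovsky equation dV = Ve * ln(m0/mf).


Ve = 379 * 9.81 = 3717.99 m/s
dV = 3717.99 * ln(443798/66087) = 7081 m/s

7081 m/s


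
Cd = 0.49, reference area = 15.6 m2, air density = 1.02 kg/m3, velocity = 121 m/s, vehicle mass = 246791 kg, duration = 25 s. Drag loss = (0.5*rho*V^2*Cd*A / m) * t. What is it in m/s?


D = 0.5 * 1.02 * 121^2 * 0.49 * 15.6 = 57077.06 N
a = 57077.06 / 246791 = 0.2313 m/s2
dV = 0.2313 * 25 = 5.8 m/s

5.8 m/s


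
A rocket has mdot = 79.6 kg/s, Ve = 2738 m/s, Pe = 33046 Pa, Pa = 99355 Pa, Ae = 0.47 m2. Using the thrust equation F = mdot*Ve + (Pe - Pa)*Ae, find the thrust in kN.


F = 79.6 * 2738 + (33046 - 99355) * 0.47 = 186780.0 N = 186.8 kN

186.8 kN


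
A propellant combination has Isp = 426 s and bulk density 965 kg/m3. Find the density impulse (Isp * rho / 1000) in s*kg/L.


rho*Isp = 426 * 965 / 1000 = 411 s*kg/L

411 s*kg/L


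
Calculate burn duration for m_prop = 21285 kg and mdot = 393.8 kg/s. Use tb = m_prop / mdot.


tb = 21285 / 393.8 = 54.1 s

54.1 s


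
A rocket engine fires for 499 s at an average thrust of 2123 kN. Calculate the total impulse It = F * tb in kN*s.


It = 2123 * 499 = 1059377 kN*s

1059377 kN*s


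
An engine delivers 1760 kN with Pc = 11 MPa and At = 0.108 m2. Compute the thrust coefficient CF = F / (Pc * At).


CF = 1760000 / (11e6 * 0.108) = 1.48

1.48


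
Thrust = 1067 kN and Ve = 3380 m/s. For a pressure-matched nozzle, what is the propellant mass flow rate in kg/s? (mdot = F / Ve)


mdot = F / Ve = 1067000 / 3380 = 315.7 kg/s

315.7 kg/s


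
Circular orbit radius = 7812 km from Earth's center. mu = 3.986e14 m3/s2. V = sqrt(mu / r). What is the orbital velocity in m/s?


V = sqrt(3.986e14 / 7812000) = 7143 m/s

7143 m/s


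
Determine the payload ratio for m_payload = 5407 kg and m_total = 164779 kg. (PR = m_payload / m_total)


PR = 5407 / 164779 = 0.0328

0.0328


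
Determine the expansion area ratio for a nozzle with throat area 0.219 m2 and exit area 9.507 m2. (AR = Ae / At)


AR = 9.507 / 0.219 = 43.4

43.4


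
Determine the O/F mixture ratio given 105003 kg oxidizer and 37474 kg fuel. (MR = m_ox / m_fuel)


MR = 105003 / 37474 = 2.8

2.8


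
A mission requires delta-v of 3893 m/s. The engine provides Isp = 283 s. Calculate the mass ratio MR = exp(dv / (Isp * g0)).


Ve = 283 * 9.81 = 2776.23 m/s
MR = exp(3893 / 2776.23) = 4.064

4.064


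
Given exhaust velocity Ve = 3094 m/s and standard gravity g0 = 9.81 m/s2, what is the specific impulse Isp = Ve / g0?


Isp = Ve / g0 = 3094 / 9.81 = 315.4 s

315.4 s


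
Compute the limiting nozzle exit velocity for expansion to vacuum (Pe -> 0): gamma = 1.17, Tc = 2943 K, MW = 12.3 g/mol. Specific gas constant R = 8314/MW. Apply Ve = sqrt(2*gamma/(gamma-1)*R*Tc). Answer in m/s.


R = 8314 / 12.3 = 675.93 J/(kg.K)
Ve = sqrt(2 * 1.17 / (1.17 - 1) * 675.93 * 2943) = 5233 m/s

5233 m/s


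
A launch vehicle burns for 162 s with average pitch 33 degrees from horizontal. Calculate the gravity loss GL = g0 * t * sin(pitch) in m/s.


GL = 9.81 * 162 * sin(33 deg) = 866 m/s

866 m/s


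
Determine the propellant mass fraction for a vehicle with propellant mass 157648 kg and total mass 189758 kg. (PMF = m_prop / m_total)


PMF = 157648 / 189758 = 0.831

0.831


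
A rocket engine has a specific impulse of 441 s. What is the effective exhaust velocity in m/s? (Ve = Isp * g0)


Ve = Isp * g0 = 441 * 9.81 = 4326.2 m/s

4326.2 m/s


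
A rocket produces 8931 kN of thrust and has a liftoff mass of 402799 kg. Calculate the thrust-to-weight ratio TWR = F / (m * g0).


TWR = 8931000 / (402799 * 9.81) = 2.26

2.26


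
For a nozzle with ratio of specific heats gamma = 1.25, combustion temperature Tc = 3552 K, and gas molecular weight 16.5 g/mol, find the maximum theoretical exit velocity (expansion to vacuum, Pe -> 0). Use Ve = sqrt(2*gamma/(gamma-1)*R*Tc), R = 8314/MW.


R = 8314 / 16.5 = 503.88 J/(kg.K)
Ve = sqrt(2 * 1.25 / (1.25 - 1) * 503.88 * 3552) = 4231 m/s

4231 m/s


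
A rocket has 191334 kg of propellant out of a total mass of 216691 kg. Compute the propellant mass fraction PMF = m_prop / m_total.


PMF = 191334 / 216691 = 0.883

0.883


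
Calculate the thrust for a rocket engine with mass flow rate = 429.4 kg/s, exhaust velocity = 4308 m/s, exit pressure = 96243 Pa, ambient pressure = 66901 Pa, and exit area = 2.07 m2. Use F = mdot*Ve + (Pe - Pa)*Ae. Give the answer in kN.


F = 429.4 * 4308 + (96243 - 66901) * 2.07 = 1.9106e+06 N = 1910.6 kN

1910.6 kN


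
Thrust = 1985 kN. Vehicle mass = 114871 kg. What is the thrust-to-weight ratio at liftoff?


TWR = 1985000 / (114871 * 9.81) = 1.76

1.76


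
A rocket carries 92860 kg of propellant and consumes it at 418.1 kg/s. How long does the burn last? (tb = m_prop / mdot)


tb = 92860 / 418.1 = 222.1 s

222.1 s


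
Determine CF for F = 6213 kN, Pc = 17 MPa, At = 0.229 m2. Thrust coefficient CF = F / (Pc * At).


CF = 6213000 / (17e6 * 0.229) = 1.6

1.6


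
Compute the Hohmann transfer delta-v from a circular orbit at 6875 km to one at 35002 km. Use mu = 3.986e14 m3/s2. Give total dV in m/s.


V1 = sqrt(mu/r1) = 7614.34 m/s
dV1 = V1*(sqrt(2*r2/(r1+r2)) - 1) = 2230.44 m/s
V2 = sqrt(mu/r2) = 3374.6 m/s
dV2 = V2*(1 - sqrt(2*r1/(r1+r2))) = 1440.91 m/s
Total dV = 3671 m/s

3671 m/s


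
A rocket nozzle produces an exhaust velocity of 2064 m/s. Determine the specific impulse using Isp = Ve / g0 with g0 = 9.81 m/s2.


Isp = Ve / g0 = 2064 / 9.81 = 210.4 s

210.4 s


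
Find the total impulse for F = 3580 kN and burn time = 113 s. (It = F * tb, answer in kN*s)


It = 3580 * 113 = 404540 kN*s

404540 kN*s


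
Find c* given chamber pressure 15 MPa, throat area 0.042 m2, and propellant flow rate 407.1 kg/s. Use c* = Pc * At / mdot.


c* = 15e6 * 0.042 / 407.1 = 1548 m/s

1548 m/s


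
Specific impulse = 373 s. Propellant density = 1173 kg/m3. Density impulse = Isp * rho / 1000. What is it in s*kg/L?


rho*Isp = 373 * 1173 / 1000 = 438 s*kg/L

438 s*kg/L


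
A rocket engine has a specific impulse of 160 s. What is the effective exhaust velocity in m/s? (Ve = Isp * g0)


Ve = Isp * g0 = 160 * 9.81 = 1569.6 m/s

1569.6 m/s


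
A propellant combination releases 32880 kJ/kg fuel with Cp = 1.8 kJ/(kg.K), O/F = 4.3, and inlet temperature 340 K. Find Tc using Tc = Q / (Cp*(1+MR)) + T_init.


Tc = 32880 / (1.8 * (1 + 4.3)) + 340 = 3787 K

3787 K


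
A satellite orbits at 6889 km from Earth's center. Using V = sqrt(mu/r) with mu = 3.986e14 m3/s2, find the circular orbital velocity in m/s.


V = sqrt(3.986e14 / 6889000) = 7607 m/s

7607 m/s


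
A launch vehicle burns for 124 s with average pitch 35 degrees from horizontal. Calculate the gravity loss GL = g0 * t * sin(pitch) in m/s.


GL = 9.81 * 124 * sin(35 deg) = 698 m/s

698 m/s


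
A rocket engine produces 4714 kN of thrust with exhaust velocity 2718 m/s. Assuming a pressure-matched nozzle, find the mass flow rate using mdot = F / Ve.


mdot = F / Ve = 4714000 / 2718 = 1734.4 kg/s

1734.4 kg/s


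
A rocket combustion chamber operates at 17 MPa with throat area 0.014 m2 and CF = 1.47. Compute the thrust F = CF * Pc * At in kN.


F = 1.47 * 17e6 * 0.014 = 349860.0 N = 349.9 kN

349.9 kN


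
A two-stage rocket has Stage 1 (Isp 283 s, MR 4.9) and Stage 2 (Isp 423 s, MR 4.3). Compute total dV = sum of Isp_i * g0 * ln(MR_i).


dV1 = 283 * 9.81 * ln(4.9) = 4412.1 m/s
dV2 = 423 * 9.81 * ln(4.3) = 6052.7 m/s
Total dV = 4412.1 + 6052.7 = 10464.8 m/s ~ 10465 m/s

10465 m/s


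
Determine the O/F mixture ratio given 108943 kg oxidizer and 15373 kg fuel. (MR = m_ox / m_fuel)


MR = 108943 / 15373 = 7.09

7.09


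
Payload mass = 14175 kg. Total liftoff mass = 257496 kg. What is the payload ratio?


PR = 14175 / 257496 = 0.055

0.055


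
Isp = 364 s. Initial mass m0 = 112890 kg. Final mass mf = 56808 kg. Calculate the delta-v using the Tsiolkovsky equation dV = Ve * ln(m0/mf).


Ve = 364 * 9.81 = 3570.84 m/s
dV = 3570.84 * ln(112890/56808) = 2452 m/s

2452 m/s


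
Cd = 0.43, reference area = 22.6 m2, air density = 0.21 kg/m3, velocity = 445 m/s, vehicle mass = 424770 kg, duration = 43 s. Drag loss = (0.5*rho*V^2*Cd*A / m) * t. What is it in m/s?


D = 0.5 * 0.21 * 445^2 * 0.43 * 22.6 = 202062.73 N
a = 202062.73 / 424770 = 0.4757 m/s2
dV = 0.4757 * 43 = 20.5 m/s

20.5 m/s


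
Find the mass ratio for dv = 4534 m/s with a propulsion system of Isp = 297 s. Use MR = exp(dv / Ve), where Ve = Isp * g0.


Ve = 297 * 9.81 = 2913.57 m/s
MR = exp(4534 / 2913.57) = 4.741

4.741


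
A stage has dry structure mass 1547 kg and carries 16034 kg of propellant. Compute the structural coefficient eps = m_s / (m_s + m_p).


eps = 1547 / (1547 + 16034) = 0.088

0.088


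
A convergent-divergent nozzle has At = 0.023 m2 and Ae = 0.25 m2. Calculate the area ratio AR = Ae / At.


AR = 0.25 / 0.023 = 10.9

10.9


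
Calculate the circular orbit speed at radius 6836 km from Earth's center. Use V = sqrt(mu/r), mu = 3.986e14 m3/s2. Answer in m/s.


V = sqrt(3.986e14 / 6836000) = 7636 m/s

7636 m/s


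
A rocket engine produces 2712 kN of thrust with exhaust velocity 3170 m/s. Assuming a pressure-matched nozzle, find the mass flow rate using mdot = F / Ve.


mdot = F / Ve = 2712000 / 3170 = 855.5 kg/s

855.5 kg/s


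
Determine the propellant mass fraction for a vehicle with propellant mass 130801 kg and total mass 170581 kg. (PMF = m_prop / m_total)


PMF = 130801 / 170581 = 0.767

0.767


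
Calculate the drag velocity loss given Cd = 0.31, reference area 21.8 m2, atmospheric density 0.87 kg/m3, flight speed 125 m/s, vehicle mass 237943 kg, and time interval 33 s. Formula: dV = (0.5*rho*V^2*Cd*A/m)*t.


D = 0.5 * 0.87 * 125^2 * 0.31 * 21.8 = 45933.28 N
a = 45933.28 / 237943 = 0.193 m/s2
dV = 0.193 * 33 = 6.4 m/s

6.4 m/s


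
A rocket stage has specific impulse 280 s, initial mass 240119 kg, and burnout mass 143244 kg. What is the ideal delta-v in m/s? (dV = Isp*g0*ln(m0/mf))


Ve = 280 * 9.81 = 2746.8 m/s
dV = 2746.8 * ln(240119/143244) = 1419 m/s

1419 m/s


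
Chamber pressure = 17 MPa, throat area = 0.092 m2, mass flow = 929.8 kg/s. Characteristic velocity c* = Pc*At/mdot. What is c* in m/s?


c* = 17e6 * 0.092 / 929.8 = 1682 m/s

1682 m/s


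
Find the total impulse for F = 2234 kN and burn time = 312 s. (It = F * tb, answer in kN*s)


It = 2234 * 312 = 697008 kN*s

697008 kN*s


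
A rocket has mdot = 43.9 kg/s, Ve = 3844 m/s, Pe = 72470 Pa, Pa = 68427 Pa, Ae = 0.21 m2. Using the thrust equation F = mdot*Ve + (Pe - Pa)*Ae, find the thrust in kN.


F = 43.9 * 3844 + (72470 - 68427) * 0.21 = 169601.0 N = 169.6 kN

169.6 kN


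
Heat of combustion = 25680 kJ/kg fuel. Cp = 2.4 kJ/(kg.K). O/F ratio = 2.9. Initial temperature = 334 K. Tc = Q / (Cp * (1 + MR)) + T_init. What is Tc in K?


Tc = 25680 / (2.4 * (1 + 2.9)) + 334 = 3078 K

3078 K


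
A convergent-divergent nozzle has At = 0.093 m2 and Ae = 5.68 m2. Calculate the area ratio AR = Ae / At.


AR = 5.68 / 0.093 = 61.1

61.1


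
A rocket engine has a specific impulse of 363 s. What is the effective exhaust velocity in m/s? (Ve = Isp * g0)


Ve = Isp * g0 = 363 * 9.81 = 3561.0 m/s

3561.0 m/s


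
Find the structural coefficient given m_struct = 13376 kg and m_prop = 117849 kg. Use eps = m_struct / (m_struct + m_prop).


eps = 13376 / (13376 + 117849) = 0.1019

0.1019


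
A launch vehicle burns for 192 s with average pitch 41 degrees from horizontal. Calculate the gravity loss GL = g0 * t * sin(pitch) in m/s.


GL = 9.81 * 192 * sin(41 deg) = 1236 m/s

1236 m/s


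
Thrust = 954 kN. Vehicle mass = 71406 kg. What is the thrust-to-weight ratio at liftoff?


TWR = 954000 / (71406 * 9.81) = 1.36

1.36


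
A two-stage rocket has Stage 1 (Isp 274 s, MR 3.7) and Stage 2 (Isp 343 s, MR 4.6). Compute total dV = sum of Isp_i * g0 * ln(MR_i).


dV1 = 274 * 9.81 * ln(3.7) = 3516.7 m/s
dV2 = 343 * 9.81 * ln(4.6) = 5134.9 m/s
Total dV = 3516.7 + 5134.9 = 8651.6 m/s ~ 8652 m/s

8652 m/s


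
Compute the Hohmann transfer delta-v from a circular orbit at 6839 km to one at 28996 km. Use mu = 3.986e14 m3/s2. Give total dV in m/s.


V1 = sqrt(mu/r1) = 7634.35 m/s
dV1 = V1*(sqrt(2*r2/(r1+r2)) - 1) = 2077.51 m/s
V2 = sqrt(mu/r2) = 3707.66 m/s
dV2 = V2*(1 - sqrt(2*r1/(r1+r2))) = 1417.02 m/s
Total dV = 3495 m/s

3495 m/s


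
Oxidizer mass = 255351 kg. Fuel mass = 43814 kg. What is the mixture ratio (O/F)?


MR = 255351 / 43814 = 5.83

5.83


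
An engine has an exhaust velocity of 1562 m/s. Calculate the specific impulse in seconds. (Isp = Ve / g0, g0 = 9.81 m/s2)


Isp = Ve / g0 = 1562 / 9.81 = 159.2 s

159.2 s


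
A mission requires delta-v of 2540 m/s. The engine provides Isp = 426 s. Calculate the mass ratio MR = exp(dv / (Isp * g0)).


Ve = 426 * 9.81 = 4179.06 m/s
MR = exp(2540 / 4179.06) = 1.836

1.836


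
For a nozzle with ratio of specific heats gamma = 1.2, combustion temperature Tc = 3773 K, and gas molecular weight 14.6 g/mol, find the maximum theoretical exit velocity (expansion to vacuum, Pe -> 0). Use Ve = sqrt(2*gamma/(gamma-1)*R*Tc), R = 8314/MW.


R = 8314 / 14.6 = 569.45 J/(kg.K)
Ve = sqrt(2 * 1.2 / (1.2 - 1) * 569.45 * 3773) = 5078 m/s

5078 m/s


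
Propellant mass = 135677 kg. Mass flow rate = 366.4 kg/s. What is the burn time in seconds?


tb = 135677 / 366.4 = 370.3 s

370.3 s


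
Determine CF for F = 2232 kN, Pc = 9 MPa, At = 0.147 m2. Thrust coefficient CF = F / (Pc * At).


CF = 2232000 / (9e6 * 0.147) = 1.69

1.69


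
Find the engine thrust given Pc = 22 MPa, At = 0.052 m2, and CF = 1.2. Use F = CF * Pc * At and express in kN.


F = 1.2 * 22e6 * 0.052 = 1.3728e+06 N = 1372.8 kN

1372.8 kN


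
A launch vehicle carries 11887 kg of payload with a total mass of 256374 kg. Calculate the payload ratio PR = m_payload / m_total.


PR = 11887 / 256374 = 0.0464

0.0464


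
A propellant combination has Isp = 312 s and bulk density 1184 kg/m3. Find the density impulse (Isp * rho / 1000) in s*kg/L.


rho*Isp = 312 * 1184 / 1000 = 369 s*kg/L

369 s*kg/L


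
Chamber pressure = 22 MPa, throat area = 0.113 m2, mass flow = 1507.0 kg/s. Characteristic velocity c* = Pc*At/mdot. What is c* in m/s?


c* = 22e6 * 0.113 / 1507.0 = 1650 m/s

1650 m/s


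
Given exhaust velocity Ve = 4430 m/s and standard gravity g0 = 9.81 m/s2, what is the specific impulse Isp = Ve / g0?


Isp = Ve / g0 = 4430 / 9.81 = 451.6 s

451.6 s


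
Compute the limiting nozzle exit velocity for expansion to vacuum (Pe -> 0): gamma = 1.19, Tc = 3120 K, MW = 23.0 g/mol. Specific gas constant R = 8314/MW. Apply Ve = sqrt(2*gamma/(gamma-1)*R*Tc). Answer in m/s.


R = 8314 / 23.0 = 361.48 J/(kg.K)
Ve = sqrt(2 * 1.19 / (1.19 - 1) * 361.48 * 3120) = 3759 m/s

3759 m/s


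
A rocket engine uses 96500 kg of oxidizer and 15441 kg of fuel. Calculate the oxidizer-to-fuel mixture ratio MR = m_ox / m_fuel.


MR = 96500 / 15441 = 6.25

6.25


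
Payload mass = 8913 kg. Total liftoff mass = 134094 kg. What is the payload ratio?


PR = 8913 / 134094 = 0.0665

0.0665


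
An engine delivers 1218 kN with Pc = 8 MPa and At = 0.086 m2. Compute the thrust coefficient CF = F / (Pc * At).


CF = 1218000 / (8e6 * 0.086) = 1.77

1.77


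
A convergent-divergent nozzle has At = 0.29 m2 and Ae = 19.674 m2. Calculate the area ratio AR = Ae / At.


AR = 19.674 / 0.29 = 67.8

67.8


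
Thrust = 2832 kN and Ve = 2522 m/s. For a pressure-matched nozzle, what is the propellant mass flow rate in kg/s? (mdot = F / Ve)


mdot = F / Ve = 2832000 / 2522 = 1122.9 kg/s

1122.9 kg/s


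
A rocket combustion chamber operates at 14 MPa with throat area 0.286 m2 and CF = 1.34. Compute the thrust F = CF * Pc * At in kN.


F = 1.34 * 14e6 * 0.286 = 5.3654e+06 N = 5365.4 kN

5365.4 kN


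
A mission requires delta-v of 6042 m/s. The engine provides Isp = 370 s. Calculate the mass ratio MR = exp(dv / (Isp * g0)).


Ve = 370 * 9.81 = 3629.7 m/s
MR = exp(6042 / 3629.7) = 5.284

5.284


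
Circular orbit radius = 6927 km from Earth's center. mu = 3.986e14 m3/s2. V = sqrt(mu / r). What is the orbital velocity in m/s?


V = sqrt(3.986e14 / 6927000) = 7586 m/s

7586 m/s


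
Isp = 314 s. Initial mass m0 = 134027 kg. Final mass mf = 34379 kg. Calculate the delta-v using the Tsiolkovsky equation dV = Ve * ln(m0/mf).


Ve = 314 * 9.81 = 3080.34 m/s
dV = 3080.34 * ln(134027/34379) = 4191 m/s

4191 m/s


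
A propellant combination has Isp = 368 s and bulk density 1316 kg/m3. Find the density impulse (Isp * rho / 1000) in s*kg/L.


rho*Isp = 368 * 1316 / 1000 = 484 s*kg/L

484 s*kg/L


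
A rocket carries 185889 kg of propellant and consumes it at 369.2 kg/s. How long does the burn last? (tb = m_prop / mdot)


tb = 185889 / 369.2 = 503.5 s

503.5 s


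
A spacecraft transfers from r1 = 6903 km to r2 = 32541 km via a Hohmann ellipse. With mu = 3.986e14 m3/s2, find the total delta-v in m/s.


V1 = sqrt(mu/r1) = 7598.88 m/s
dV1 = V1*(sqrt(2*r2/(r1+r2)) - 1) = 2162.01 m/s
V2 = sqrt(mu/r2) = 3499.88 m/s
dV2 = V2*(1 - sqrt(2*r1/(r1+r2))) = 1429.28 m/s
Total dV = 3591 m/s

3591 m/s


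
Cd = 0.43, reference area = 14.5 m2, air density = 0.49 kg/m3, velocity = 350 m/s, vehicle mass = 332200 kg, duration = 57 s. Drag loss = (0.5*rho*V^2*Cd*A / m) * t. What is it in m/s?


D = 0.5 * 0.49 * 350^2 * 0.43 * 14.5 = 187127.94 N
a = 187127.94 / 332200 = 0.5633 m/s2
dV = 0.5633 * 57 = 32.1 m/s

32.1 m/s


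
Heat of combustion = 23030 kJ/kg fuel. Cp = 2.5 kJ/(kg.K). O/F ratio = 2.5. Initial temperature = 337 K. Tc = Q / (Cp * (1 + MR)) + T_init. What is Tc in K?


Tc = 23030 / (2.5 * (1 + 2.5)) + 337 = 2969 K

2969 K


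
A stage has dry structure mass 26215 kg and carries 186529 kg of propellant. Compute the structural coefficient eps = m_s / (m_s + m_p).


eps = 26215 / (26215 + 186529) = 0.1232

0.1232


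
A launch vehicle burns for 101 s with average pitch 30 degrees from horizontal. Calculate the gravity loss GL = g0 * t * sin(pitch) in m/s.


GL = 9.81 * 101 * sin(30 deg) = 495 m/s

495 m/s


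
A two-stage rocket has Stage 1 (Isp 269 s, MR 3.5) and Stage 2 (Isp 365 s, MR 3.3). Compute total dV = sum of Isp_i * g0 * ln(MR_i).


dV1 = 269 * 9.81 * ln(3.5) = 3305.9 m/s
dV2 = 365 * 9.81 * ln(3.3) = 4275.0 m/s
Total dV = 3305.9 + 4275.0 = 7580.9 m/s ~ 7581 m/s

7581 m/s


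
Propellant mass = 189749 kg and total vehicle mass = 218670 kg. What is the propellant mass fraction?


PMF = 189749 / 218670 = 0.868

0.868


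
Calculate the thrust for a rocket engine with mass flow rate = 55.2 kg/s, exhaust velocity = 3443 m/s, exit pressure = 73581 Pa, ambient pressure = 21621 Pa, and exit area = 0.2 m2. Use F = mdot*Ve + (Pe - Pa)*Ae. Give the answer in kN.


F = 55.2 * 3443 + (73581 - 21621) * 0.2 = 200446.0 N = 200.4 kN

200.4 kN


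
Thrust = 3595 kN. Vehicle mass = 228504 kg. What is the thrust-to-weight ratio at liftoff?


TWR = 3595000 / (228504 * 9.81) = 1.6

1.6


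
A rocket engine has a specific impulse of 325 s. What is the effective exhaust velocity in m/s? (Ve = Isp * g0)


Ve = Isp * g0 = 325 * 9.81 = 3188.2 m/s

3188.2 m/s


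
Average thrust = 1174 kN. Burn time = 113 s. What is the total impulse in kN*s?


It = 1174 * 113 = 132662 kN*s

132662 kN*s


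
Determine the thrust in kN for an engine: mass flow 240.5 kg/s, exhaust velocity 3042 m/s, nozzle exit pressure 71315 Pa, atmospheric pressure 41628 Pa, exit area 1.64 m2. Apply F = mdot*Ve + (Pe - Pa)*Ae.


F = 240.5 * 3042 + (71315 - 41628) * 1.64 = 780288.0 N = 780.3 kN

780.3 kN


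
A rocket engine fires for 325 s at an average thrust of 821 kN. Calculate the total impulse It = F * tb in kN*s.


It = 821 * 325 = 266825 kN*s

266825 kN*s


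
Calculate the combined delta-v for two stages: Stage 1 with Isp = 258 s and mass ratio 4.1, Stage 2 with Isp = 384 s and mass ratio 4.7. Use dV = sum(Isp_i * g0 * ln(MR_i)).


dV1 = 258 * 9.81 * ln(4.1) = 3571.2 m/s
dV2 = 384 * 9.81 * ln(4.7) = 5829.7 m/s
Total dV = 3571.2 + 5829.7 = 9400.9 m/s ~ 9401 m/s

9401 m/s


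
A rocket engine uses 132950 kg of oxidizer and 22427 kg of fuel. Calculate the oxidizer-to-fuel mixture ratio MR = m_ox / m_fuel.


MR = 132950 / 22427 = 5.93

5.93


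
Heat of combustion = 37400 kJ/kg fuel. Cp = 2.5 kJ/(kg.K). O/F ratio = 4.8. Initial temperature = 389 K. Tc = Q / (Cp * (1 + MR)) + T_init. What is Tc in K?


Tc = 37400 / (2.5 * (1 + 4.8)) + 389 = 2968 K

2968 K


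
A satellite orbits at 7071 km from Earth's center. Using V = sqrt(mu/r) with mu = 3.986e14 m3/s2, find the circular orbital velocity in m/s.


V = sqrt(3.986e14 / 7071000) = 7508 m/s

7508 m/s


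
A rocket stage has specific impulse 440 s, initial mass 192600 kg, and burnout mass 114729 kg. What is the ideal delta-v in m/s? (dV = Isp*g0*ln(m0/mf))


Ve = 440 * 9.81 = 4316.4 m/s
dV = 4316.4 * ln(192600/114729) = 2236 m/s

2236 m/s


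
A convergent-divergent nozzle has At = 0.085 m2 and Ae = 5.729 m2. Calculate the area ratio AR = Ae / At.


AR = 5.729 / 0.085 = 67.4

67.4


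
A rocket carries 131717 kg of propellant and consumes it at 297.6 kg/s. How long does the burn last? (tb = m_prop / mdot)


tb = 131717 / 297.6 = 442.6 s

442.6 s


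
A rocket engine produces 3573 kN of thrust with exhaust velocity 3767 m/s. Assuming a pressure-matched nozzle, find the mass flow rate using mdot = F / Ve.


mdot = F / Ve = 3573000 / 3767 = 948.5 kg/s

948.5 kg/s


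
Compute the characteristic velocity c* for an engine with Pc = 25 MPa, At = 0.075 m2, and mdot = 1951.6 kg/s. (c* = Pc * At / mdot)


c* = 25e6 * 0.075 / 1951.6 = 961 m/s

961 m/s


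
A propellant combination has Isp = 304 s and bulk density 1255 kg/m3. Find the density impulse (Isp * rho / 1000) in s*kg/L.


rho*Isp = 304 * 1255 / 1000 = 382 s*kg/L

382 s*kg/L


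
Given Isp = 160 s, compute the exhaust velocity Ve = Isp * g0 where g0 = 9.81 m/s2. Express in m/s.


Ve = Isp * g0 = 160 * 9.81 = 1569.6 m/s

1569.6 m/s


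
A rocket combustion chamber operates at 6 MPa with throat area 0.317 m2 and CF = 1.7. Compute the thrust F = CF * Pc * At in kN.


F = 1.7 * 6e6 * 0.317 = 3.2334e+06 N = 3233.4 kN

3233.4 kN


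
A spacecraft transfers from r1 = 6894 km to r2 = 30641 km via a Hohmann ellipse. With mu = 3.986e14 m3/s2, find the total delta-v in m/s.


V1 = sqrt(mu/r1) = 7603.84 m/s
dV1 = V1*(sqrt(2*r2/(r1+r2)) - 1) = 2112.02 m/s
V2 = sqrt(mu/r2) = 3606.76 m/s
dV2 = V2*(1 - sqrt(2*r1/(r1+r2))) = 1420.76 m/s
Total dV = 3533 m/s

3533 m/s


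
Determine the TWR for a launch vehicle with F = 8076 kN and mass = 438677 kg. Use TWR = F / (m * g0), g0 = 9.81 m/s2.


TWR = 8076000 / (438677 * 9.81) = 1.88

1.88


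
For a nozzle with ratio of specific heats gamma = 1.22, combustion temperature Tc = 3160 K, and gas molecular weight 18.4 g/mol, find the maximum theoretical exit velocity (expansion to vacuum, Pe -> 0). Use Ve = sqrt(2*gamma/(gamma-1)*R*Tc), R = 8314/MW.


R = 8314 / 18.4 = 451.85 J/(kg.K)
Ve = sqrt(2 * 1.22 / (1.22 - 1) * 451.85 * 3160) = 3979 m/s

3979 m/s


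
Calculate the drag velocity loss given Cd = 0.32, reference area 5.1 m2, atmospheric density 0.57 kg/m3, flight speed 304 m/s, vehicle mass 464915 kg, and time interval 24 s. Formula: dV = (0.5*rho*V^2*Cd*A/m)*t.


D = 0.5 * 0.57 * 304^2 * 0.32 * 5.1 = 42984.53 N
a = 42984.53 / 464915 = 0.0925 m/s2
dV = 0.0925 * 24 = 2.2 m/s

2.2 m/s


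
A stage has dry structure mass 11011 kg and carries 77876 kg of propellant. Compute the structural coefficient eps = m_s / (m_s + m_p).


eps = 11011 / (11011 + 77876) = 0.1239

0.1239


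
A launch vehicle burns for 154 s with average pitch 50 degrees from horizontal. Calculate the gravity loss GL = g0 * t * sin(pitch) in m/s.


GL = 9.81 * 154 * sin(50 deg) = 1157 m/s

1157 m/s


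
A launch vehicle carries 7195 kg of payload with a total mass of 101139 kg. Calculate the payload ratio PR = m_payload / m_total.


PR = 7195 / 101139 = 0.0711

0.0711


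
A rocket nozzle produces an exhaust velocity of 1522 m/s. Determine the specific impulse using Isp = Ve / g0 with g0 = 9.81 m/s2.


Isp = Ve / g0 = 1522 / 9.81 = 155.1 s

155.1 s


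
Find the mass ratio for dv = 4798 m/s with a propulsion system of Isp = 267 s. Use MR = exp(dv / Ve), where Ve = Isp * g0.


Ve = 267 * 9.81 = 2619.27 m/s
MR = exp(4798 / 2619.27) = 6.245

6.245


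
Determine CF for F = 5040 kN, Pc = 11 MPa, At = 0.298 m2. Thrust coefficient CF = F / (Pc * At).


CF = 5040000 / (11e6 * 0.298) = 1.54

1.54


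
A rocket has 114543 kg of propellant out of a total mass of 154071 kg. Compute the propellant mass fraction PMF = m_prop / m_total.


PMF = 114543 / 154071 = 0.743

0.743


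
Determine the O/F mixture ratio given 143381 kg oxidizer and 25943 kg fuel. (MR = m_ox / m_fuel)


MR = 143381 / 25943 = 5.53

5.53


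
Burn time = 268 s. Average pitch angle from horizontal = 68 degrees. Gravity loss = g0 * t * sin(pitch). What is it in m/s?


GL = 9.81 * 268 * sin(68 deg) = 2438 m/s

2438 m/s


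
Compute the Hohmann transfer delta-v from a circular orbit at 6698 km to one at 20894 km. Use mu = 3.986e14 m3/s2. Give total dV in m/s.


V1 = sqrt(mu/r1) = 7714.29 m/s
dV1 = V1*(sqrt(2*r2/(r1+r2)) - 1) = 1779.29 m/s
V2 = sqrt(mu/r2) = 4367.75 m/s
dV2 = V2*(1 - sqrt(2*r1/(r1+r2))) = 1324.39 m/s
Total dV = 3104 m/s

3104 m/s


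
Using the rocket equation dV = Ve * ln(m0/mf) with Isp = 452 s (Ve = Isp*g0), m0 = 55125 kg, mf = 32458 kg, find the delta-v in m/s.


Ve = 452 * 9.81 = 4434.12 m/s
dV = 4434.12 * ln(55125/32458) = 2349 m/s

2349 m/s


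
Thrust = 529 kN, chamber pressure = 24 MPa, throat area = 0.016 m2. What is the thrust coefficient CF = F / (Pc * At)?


CF = 529000 / (24e6 * 0.016) = 1.38

1.38


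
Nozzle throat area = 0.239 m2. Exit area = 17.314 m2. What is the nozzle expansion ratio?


AR = 17.314 / 0.239 = 72.4

72.4


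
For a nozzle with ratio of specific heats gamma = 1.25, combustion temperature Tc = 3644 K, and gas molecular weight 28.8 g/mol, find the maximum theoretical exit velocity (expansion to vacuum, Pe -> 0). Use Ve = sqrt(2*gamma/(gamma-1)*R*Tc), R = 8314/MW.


R = 8314 / 28.8 = 288.68 J/(kg.K)
Ve = sqrt(2 * 1.25 / (1.25 - 1) * 288.68 * 3644) = 3243 m/s

3243 m/s


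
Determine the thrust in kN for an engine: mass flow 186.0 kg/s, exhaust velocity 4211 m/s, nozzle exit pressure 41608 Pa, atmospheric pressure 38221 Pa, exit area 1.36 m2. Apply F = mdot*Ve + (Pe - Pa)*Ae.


F = 186.0 * 4211 + (41608 - 38221) * 1.36 = 787852.0 N = 787.9 kN

787.9 kN


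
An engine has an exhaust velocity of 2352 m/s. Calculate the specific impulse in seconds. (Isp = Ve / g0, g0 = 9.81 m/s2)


Isp = Ve / g0 = 2352 / 9.81 = 239.8 s

239.8 s


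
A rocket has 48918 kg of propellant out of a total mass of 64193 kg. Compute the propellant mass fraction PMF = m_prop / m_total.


PMF = 48918 / 64193 = 0.762

0.762


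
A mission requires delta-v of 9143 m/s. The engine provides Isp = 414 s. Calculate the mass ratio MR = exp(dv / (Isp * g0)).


Ve = 414 * 9.81 = 4061.34 m/s
MR = exp(9143 / 4061.34) = 9.499

9.499


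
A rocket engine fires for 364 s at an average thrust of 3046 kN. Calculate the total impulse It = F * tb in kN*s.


It = 3046 * 364 = 1108744 kN*s

1108744 kN*s


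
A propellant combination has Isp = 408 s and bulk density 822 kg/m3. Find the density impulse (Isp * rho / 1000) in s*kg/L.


rho*Isp = 408 * 822 / 1000 = 335 s*kg/L

335 s*kg/L


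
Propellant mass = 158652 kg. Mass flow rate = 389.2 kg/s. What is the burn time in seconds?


tb = 158652 / 389.2 = 407.6 s

407.6 s


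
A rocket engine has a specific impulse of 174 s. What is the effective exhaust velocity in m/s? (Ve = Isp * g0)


Ve = Isp * g0 = 174 * 9.81 = 1706.9 m/s

1706.9 m/s


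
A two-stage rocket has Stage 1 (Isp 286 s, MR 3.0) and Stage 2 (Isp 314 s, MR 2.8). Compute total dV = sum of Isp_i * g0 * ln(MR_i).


dV1 = 286 * 9.81 * ln(3.0) = 3082.3 m/s
dV2 = 314 * 9.81 * ln(2.8) = 3171.6 m/s
Total dV = 3082.3 + 3171.6 = 6253.9 m/s ~ 6254 m/s

6254 m/s


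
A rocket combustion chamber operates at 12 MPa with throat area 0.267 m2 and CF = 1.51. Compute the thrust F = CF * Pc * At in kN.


F = 1.51 * 12e6 * 0.267 = 4.8380e+06 N = 4838.0 kN

4838.0 kN


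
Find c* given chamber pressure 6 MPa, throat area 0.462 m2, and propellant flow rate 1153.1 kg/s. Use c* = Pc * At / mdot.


c* = 6e6 * 0.462 / 1153.1 = 2404 m/s

2404 m/s


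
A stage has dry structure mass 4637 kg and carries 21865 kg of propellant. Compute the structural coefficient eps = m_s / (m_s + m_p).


eps = 4637 / (4637 + 21865) = 0.175

0.175


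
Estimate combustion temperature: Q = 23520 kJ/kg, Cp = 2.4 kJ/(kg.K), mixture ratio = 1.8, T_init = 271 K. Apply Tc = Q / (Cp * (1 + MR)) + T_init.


Tc = 23520 / (2.4 * (1 + 1.8)) + 271 = 3771 K

3771 K


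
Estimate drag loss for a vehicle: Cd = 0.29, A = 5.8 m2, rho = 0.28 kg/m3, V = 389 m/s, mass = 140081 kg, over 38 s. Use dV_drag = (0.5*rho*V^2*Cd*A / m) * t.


D = 0.5 * 0.28 * 389^2 * 0.29 * 5.8 = 35633.07 N
a = 35633.07 / 140081 = 0.2544 m/s2
dV = 0.2544 * 38 = 9.7 m/s

9.7 m/s


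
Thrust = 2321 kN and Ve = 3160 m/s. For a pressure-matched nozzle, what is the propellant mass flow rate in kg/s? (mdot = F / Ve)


mdot = F / Ve = 2321000 / 3160 = 734.5 kg/s

734.5 kg/s


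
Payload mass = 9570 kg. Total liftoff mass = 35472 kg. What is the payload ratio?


PR = 9570 / 35472 = 0.2698

0.2698


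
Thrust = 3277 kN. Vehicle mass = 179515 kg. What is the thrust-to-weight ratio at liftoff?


TWR = 3277000 / (179515 * 9.81) = 1.86

1.86


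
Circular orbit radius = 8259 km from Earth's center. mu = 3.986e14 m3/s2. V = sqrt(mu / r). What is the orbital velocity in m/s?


V = sqrt(3.986e14 / 8259000) = 6947 m/s

6947 m/s


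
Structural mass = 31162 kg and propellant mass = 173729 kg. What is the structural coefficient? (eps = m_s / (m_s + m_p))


eps = 31162 / (31162 + 173729) = 0.1521

0.1521


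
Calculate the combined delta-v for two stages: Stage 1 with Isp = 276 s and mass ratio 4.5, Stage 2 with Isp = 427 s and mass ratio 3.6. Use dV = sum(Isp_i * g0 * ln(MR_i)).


dV1 = 276 * 9.81 * ln(4.5) = 4072.4 m/s
dV2 = 427 * 9.81 * ln(3.6) = 5365.7 m/s
Total dV = 4072.4 + 5365.7 = 9438.1 m/s ~ 9438 m/s

9438 m/s


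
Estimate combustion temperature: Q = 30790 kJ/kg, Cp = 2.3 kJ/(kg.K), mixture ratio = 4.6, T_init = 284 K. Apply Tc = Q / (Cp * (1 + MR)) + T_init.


Tc = 30790 / (2.3 * (1 + 4.6)) + 284 = 2675 K

2675 K
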